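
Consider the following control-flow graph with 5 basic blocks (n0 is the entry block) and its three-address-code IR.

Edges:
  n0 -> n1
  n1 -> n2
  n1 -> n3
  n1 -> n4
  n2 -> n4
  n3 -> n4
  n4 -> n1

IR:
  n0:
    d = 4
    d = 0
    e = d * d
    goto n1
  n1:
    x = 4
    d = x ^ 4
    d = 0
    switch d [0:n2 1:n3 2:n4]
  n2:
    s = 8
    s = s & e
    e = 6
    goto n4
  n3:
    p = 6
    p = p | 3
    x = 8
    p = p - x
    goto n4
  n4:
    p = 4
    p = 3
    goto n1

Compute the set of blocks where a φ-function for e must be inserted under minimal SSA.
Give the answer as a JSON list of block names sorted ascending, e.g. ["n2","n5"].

idom tree: n1←n0 n2←n1 n3←n1 n4←n1
Join-block Dom:
  n1: preds {n0,n4}: {n0} ∩ {n0,n1,n4} = {n0}; idom=n0
  n4: preds {n1,n2,n3}: {n0,n1} ∩ {n0,n1,n2} ∩ {n0,n1,n3} = {n0,n1}; idom=n1

DF walk-up:
  n1←n0: walk · to n0
  n1←n4: walk n4→n1 to n0
  n4←n1: walk · to n1
  n4←n2: walk n2 to n1
  n4←n3: walk n3 to n1
  n0 → ∅
  n1 → {n1}
  n2 → {n4}
  n3 → {n4}
  n4 → {n1}

φ for e: defs {n0,n2}
  DF⁺ = {n1,n4}

Answer: ["n1", "n4"]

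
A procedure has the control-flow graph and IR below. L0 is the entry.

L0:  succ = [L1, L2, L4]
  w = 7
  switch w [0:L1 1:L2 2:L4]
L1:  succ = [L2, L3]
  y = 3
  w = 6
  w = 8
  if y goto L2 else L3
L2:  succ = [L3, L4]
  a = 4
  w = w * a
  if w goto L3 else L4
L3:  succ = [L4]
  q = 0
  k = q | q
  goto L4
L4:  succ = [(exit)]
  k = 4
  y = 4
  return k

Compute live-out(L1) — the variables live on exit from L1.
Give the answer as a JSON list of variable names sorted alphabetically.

Answer: ["w"]

Derivation:
Block summaries:
  L0: {w} / ∅
  L1: {w,y} / ∅
  L2: {a,w} / {w}
  L3: {k,q} / ∅
  L4: {k,y} / ∅

Live sets:
  L0 li=∅ lo={w}
  L1 li=∅ lo={w}
  L2 li={w} lo=∅
  L3 li=∅ lo=∅
  L4 li=∅ lo=∅

live-out(L1) = ["w"]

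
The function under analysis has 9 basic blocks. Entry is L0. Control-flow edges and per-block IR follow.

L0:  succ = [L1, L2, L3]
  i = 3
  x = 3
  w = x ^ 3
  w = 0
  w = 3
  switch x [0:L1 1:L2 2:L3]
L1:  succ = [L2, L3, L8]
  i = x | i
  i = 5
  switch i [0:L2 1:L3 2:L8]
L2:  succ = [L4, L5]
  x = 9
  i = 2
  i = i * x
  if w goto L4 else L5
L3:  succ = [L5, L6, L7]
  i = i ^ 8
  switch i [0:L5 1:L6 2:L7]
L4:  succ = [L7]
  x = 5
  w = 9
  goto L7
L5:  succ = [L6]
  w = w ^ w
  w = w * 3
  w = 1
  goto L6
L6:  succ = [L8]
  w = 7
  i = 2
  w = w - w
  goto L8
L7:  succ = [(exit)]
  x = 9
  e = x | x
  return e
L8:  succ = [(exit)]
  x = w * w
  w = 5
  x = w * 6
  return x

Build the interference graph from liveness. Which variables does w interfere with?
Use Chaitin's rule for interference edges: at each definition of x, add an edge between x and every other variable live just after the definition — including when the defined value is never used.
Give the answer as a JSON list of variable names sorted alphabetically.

Block summaries:
  L0: def={i,w,x} ue=∅
  L1: def={i} ue={i,x}
  L2: def={i,x} ue={w}
  L3: def={i} ue={i}
  L4: def={w,x} ue=∅
  L5: def={w} ue={w}
  L6: def={i,w} ue=∅
  L7: def={e,x} ue=∅
  L8: def={w,x} ue={w}

Live sets:
  L0: in=∅ out={i,w,x}
  L1: in={i,w,x} out={i,w}
  L2: in={w} out={w}
  L3: in={i,w} out={w}
  L4: in=∅ out=∅
  L5: in={w} out=∅
  L6: in=∅ out={w}
  L7: in=∅ out=∅
  L8: in={w} out=∅

Interference:
  e — ∅
  i — {w,x}
  w — {i,x}
  x — {i,w}

N(w) = ["i", "x"]

Answer: ["i", "x"]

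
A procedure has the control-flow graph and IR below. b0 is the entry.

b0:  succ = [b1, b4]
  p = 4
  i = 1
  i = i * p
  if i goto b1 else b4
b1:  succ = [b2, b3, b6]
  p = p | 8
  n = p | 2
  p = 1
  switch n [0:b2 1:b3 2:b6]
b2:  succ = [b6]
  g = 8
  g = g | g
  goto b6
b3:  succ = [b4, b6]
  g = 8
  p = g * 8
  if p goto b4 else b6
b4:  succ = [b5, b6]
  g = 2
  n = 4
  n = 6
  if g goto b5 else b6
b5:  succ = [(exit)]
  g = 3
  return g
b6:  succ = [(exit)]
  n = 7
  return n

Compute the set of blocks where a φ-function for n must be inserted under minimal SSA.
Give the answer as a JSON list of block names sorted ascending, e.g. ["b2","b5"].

idom tree: b1←b0 b2←b1 b3←b1 b4←b0 b5←b4 b6←b0
Dom at joins:
  b4: preds {b0,b3}: {b0} ∩ {b0,b1,b3} = {b0}; idom=b0
  b6: preds {b1,b2,b3,b4}: {b0,b1} ∩ {b0,b1,b2} ∩ {b0,b1,b3} ∩ {b0,b4} = {b0}; idom=b0

DF walk-up:
  b4←b0: walk · to b0
  b4←b3: walk b3→b1 to b0
  b6←b1: walk b1 to b0
  b6←b2: walk b2→b1 to b0
  b6←b3: walk b3→b1 to b0
  b6←b4: walk b4 to b0
  DF(b0)=∅
  DF(b1)={b4,b6}
  DF(b2)={b6}
  DF(b3)={b4,b6}
  DF(b4)={b6}
  DF(b5)=∅
  DF(b6)=∅

φ for n: defs {b1,b4,b6}
  DF⁺ = {b4,b6}

Answer: ["b4", "b6"]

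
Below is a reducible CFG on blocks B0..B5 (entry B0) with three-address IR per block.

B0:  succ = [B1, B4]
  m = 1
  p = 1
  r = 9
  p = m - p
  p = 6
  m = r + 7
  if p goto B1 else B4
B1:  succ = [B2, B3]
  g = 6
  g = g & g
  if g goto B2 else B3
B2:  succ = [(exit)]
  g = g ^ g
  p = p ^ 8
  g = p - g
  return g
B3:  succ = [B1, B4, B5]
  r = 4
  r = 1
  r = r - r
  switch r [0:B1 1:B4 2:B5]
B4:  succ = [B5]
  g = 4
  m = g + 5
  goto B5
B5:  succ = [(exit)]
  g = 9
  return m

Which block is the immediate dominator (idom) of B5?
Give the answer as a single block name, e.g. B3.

Answer: B0

Analysis:
idom tree: B1←B0 B2←B1 B3←B1 B4←B0 B5←B0
Dom at joins:
  B1: preds {B0,B3}: {B0} ∩ {B0,B1,B3} = {B0}; idom=B0
  B4: preds {B0,B3}: {B0} ∩ {B0,B1,B3} = {B0}; idom=B0
  B5: preds {B3,B4}: {B0,B1,B3} ∩ {B0,B4} = {B0}; idom=B0

idom(B5) = B0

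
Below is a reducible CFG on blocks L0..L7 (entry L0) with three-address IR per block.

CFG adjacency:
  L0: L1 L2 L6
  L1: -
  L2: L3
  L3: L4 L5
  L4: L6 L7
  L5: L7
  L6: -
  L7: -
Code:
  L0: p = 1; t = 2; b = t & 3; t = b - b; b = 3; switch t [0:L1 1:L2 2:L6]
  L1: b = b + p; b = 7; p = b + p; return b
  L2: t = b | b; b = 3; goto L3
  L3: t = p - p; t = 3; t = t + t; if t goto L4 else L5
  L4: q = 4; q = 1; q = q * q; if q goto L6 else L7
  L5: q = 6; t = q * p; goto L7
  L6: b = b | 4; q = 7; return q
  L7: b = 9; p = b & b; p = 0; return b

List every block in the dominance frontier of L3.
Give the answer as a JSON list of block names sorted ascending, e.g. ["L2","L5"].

idom tree: L1←L0 L2←L0 L3←L2 L4←L3 L5←L3 L6←L0 L7←L3
Dom at joins:
  L6: preds {L0,L4}: {L0} ∩ {L0,L2,L3,L4} = {L0}; idom=L0
  L7: preds {L4,L5}: {L0,L2,L3,L4} ∩ {L0,L2,L3,L5} = {L0,L2,L3}; idom=L3

Frontier:
  L6←L0: walk · to L0
  L6←L4: walk L4→L3→L2 to L0
  L7←L4: walk L4 to L3
  L7←L5: walk L5 to L3
  L0: DF=∅
  L1: DF=∅
  L2: DF={L6}
  L3: DF={L6}
  L4: DF={L6,L7}
  L5: DF={L7}
  L6: DF=∅
  L7: DF=∅

DF(L3) = ["L6"]

Answer: ["L6"]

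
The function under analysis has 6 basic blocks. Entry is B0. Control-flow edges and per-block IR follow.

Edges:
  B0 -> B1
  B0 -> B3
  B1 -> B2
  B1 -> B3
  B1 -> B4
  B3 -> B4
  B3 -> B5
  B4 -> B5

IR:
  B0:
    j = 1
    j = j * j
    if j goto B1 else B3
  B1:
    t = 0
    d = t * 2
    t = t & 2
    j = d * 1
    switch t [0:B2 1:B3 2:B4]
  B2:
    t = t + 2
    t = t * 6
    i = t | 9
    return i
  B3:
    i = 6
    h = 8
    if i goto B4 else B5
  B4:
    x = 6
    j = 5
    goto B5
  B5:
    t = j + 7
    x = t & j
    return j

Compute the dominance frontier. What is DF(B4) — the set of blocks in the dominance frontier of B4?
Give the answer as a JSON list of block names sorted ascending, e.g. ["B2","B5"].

Answer: ["B5"]

Working:
idom tree: B1←B0 B2←B1 B3←B0 B4←B0 B5←B0
Join-block Dom:
  B3: preds {B0,B1}: {B0} ∩ {B0,B1} = {B0}; idom=B0
  B4: preds {B1,B3}: {B0,B1} ∩ {B0,B3} = {B0}; idom=B0
  B5: preds {B3,B4}: {B0,B3} ∩ {B0,B4} = {B0}; idom=B0

Frontier:
  B3←B0: walk · to B0
  B3←B1: walk B1 to B0
  B4←B1: walk B1 to B0
  B4←B3: walk B3 to B0
  B5←B3: walk B3 to B0
  B5←B4: walk B4 to B0
  B0: DF=∅
  B1: DF={B3,B4}
  B2: DF=∅
  B3: DF={B4,B5}
  B4: DF={B5}
  B5: DF=∅

DF(B4) = ["B5"]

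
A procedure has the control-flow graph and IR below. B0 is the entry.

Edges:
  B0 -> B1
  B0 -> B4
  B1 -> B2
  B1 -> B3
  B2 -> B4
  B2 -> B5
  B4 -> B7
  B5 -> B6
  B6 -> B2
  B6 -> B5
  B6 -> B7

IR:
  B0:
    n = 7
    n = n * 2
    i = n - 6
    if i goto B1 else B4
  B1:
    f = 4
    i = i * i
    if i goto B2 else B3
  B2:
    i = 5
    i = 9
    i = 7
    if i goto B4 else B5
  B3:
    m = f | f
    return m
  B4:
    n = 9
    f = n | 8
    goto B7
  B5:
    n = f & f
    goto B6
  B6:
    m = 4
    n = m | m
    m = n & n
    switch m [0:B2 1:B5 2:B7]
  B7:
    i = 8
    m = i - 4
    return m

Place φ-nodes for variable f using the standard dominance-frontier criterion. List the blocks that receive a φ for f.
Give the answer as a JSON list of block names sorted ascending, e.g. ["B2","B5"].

idom tree: B1←B0 B2←B1 B3←B1 B4←B0 B5←B2 B6←B5 B7←B0
Join-block Dom:
  B2: preds {B1,B6}: {B0,B1} ∩ {B0,B1,B2,B5,B6} = {B0,B1}; idom=B1
  B4: preds {B0,B2}: {B0} ∩ {B0,B1,B2} = {B0}; idom=B0
  B5: preds {B2,B6}: {B0,B1,B2} ∩ {B0,B1,B2,B5,B6} = {B0,B1,B2}; idom=B2
  B7: preds {B4,B6}: {B0,B4} ∩ {B0,B1,B2,B5,B6} = {B0}; idom=B0

DF derivation:
  join B2 pred B1: · stop@B1
  join B2 pred B6: B6→B5→B2 stop@B1
  join B4 pred B0: · stop@B0
  join B4 pred B2: B2→B1 stop@B0
  join B5 pred B2: · stop@B2
  join B5 pred B6: B6→B5 stop@B2
  join B7 pred B4: B4 stop@B0
  join B7 pred B6: B6→B5→B2→B1 stop@B0
  B0 → ∅
  B1 → {B4,B7}
  B2 → {B2,B4,B7}
  B3 → ∅
  B4 → {B7}
  B5 → {B2,B5,B7}
  B6 → {B2,B5,B7}
  B7 → ∅

φ for f: defs {B1,B4}
  DF⁺ = {B4,B7}

Answer: ["B4", "B7"]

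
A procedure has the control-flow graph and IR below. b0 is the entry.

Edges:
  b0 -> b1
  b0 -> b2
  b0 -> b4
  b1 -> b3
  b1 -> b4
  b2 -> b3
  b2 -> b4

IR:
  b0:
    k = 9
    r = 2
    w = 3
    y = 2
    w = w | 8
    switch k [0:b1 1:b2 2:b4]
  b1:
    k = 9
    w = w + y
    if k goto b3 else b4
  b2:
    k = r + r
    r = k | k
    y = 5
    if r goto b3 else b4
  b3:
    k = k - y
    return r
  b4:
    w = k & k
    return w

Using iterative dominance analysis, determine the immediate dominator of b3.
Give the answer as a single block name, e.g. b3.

idom tree: b1←b0 b2←b0 b3←b0 b4←b0
Dom∩ at merges:
  b3: preds {b1,b2}: {b0,b1} ∩ {b0,b2} = {b0}; idom=b0
  b4: preds {b0,b1,b2}: {b0} ∩ {b0,b1} ∩ {b0,b2} = {b0}; idom=b0

idom(b3) = b0

Answer: b0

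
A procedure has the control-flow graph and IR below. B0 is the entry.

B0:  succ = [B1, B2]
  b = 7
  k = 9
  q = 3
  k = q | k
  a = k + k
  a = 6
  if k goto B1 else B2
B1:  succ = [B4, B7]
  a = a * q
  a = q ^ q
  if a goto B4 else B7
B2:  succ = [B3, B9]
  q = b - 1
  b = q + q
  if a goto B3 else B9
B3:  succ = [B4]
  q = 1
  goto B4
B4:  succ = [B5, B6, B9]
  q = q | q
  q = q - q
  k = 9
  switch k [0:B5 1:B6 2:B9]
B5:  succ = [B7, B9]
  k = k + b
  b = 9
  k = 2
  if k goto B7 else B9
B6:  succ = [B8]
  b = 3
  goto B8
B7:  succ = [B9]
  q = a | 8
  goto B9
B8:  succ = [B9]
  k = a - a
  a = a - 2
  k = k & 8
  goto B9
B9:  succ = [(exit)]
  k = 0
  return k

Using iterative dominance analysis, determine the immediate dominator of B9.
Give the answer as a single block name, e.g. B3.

Answer: B0

Working:
idom tree: B1←B0 B2←B0 B3←B2 B4←B0 B5←B4 B6←B4 B7←B0 B8←B6 B9←B0
Dom∩ at merges:
  B4: preds {B1,B3}: {B0,B1} ∩ {B0,B2,B3} = {B0}; idom=B0
  B7: preds {B1,B5}: {B0,B1} ∩ {B0,B4,B5} = {B0}; idom=B0
  B9: preds {B2,B4,B5,B7,B8}: {B0,B2} ∩ {B0,B4} ∩ {B0,B4,B5} ∩ {B0,B7} ∩ {B0,B4,B6,B8} = {B0}; idom=B0

idom(B9) = B0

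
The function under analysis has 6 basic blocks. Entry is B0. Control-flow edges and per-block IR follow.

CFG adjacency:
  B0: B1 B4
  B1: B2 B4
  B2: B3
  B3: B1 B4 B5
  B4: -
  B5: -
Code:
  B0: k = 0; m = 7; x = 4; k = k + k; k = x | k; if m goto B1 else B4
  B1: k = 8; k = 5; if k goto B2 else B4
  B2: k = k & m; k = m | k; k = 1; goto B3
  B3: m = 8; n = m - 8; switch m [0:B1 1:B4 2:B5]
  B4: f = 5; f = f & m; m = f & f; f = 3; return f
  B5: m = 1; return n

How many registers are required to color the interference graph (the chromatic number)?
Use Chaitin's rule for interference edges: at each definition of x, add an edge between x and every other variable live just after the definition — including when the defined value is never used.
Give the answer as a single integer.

Per-block:
  B0 def {k,m,x} use ∅
  B1 def {k} use ∅
  B2 def {k} use {k,m}
  B3 def {m,n} use ∅
  B4 def {f,m} use {m}
  B5 def {m} use {n}

Liveness:
  live B0: ∅→{m}
  live B1: {m}→{k,m}
  live B2: {k,m}→∅
  live B3: ∅→{m,n}
  live B4: {m}→∅
  live B5: {n}→∅

Interference:
  f↔{m}
  k↔{m,x}
  m↔{f,k,n,x}
  n↔{m}
  x↔{k,m}

Registers:
  clique {k,m,x} ⇒ need ≥ 3
  assign f→c1 k→c1 m→c0 n→c1 x→c2 — no edge inside a register ⇒ χ ≤ 3
  χ = 3

Answer: 3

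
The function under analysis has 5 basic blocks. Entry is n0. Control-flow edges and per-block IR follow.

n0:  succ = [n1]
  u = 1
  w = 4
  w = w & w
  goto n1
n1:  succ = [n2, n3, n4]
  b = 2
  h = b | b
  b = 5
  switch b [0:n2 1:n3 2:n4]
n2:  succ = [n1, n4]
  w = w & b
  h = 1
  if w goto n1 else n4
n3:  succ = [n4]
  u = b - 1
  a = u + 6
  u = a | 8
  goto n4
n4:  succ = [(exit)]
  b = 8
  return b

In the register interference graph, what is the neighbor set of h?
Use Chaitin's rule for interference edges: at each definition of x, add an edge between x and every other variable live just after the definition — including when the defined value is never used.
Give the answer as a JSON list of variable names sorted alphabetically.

Per-block:
  n0 def {u,w} use ∅
  n1 def {b,h} use ∅
  n2 def {h,w} use {b,w}
  n3 def {a,u} use {b}
  n4 def {b} use ∅

Liveness:
  n0 li=∅ lo={w}
  n1 li={w} lo={b,w}
  n2 li={b,w} lo={w}
  n3 li={b} lo=∅
  n4 li=∅ lo=∅

Conflict graph:
  a: ∅
  b: {w}
  h: {w}
  u: ∅
  w: {b,h}

N(h) = ["w"]

Answer: ["w"]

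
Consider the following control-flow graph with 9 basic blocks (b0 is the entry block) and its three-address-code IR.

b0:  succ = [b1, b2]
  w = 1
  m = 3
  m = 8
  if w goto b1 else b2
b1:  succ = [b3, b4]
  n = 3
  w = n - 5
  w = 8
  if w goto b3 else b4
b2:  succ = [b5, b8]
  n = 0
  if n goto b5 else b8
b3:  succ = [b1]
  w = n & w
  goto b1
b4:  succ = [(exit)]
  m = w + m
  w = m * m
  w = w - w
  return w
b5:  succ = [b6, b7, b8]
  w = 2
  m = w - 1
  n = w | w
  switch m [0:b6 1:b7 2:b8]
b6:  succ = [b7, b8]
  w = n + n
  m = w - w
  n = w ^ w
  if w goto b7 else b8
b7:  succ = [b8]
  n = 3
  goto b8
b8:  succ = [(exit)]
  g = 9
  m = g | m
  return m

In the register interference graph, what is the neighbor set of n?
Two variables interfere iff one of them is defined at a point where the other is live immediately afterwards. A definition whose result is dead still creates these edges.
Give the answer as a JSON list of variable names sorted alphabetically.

Per-block:
  b0: def={m,w} ue=∅
  b1: def={n,w} ue=∅
  b2: def={n} ue=∅
  b3: def={w} ue={n,w}
  b4: def={m,w} ue={m,w}
  b5: def={m,n,w} ue=∅
  b6: def={m,n,w} ue={n}
  b7: def={n} ue=∅
  b8: def={g,m} ue={m}

Backward fixpoint:
  b0: in=∅ out={m}
  b1: in={m} out={m,n,w}
  b2: in={m} out={m}
  b3: in={m,n,w} out={m}
  b4: in={m,w} out=∅
  b5: in=∅ out={m,n}
  b6: in={n} out={m}
  b7: in={m} out={m}
  b8: in={m} out=∅

Interference:
  g↔{m}
  m↔{g,n,w}
  n↔{m,w}
  w↔{m,n}

N(n) = ["m", "w"]

Answer: ["m", "w"]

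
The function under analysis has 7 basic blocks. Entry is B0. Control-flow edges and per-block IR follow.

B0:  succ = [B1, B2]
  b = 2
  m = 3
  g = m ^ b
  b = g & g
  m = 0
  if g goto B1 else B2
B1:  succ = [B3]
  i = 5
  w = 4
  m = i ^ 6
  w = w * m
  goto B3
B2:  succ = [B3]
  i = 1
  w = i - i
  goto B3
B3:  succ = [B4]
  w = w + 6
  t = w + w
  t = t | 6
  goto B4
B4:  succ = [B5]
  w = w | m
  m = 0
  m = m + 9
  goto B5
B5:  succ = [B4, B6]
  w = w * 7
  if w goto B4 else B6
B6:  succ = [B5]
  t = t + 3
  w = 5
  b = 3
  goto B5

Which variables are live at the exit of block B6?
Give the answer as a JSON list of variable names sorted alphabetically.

Per-block:
  B0 def {b,g,m} use ∅
  B1 def {i,m,w} use ∅
  B2 def {i,w} use ∅
  B3 def {t,w} use {w}
  B4 def {m,w} use {m,w}
  B5 def {w} use {w}
  B6 def {b,t,w} use {t}

Liveness:
  B0: in=∅ out={m}
  B1: in=∅ out={m,w}
  B2: in={m} out={m,w}
  B3: in={m,w} out={m,t,w}
  B4: in={m,t,w} out={m,t,w}
  B5: in={m,t,w} out={m,t,w}
  B6: in={m,t} out={m,t,w}

live-out(B6) = ["m", "t", "w"]

Answer: ["m", "t", "w"]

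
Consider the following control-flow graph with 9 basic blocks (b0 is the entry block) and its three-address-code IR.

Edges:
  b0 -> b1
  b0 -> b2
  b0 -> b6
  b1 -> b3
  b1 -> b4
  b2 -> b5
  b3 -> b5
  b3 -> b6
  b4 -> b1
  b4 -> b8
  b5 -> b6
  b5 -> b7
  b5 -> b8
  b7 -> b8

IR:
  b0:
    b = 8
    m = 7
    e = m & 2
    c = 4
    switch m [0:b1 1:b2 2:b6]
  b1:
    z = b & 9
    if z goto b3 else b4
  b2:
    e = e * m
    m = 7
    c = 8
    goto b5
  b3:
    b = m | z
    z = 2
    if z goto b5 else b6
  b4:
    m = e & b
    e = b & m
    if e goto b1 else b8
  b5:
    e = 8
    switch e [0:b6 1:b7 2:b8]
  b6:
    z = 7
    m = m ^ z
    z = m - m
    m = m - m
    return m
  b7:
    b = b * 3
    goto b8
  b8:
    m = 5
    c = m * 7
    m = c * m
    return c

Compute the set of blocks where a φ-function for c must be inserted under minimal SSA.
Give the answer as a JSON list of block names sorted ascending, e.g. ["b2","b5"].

Answer: ["b5", "b6", "b8"]

Working:
idom tree: b1←b0 b2←b0 b3←b1 b4←b1 b5←b0 b6←b0 b7←b5 b8←b0
Dom at joins:
  b1: preds {b0,b4}: {b0} ∩ {b0,b1,b4} = {b0}; idom=b0
  b5: preds {b2,b3}: {b0,b2} ∩ {b0,b1,b3} = {b0}; idom=b0
  b6: preds {b0,b3,b5}: {b0} ∩ {b0,b1,b3} ∩ {b0,b5} = {b0}; idom=b0
  b8: preds {b4,b5,b7}: {b0,b1,b4} ∩ {b0,b5} ∩ {b0,b5,b7} = {b0}; idom=b0

Frontier:
  join b1 pred b0: · stop@b0
  join b1 pred b4: b4→b1 stop@b0
  join b5 pred b2: b2 stop@b0
  join b5 pred b3: b3→b1 stop@b0
  join b6 pred b0: · stop@b0
  join b6 pred b3: b3→b1 stop@b0
  join b6 pred b5: b5 stop@b0
  join b8 pred b4: b4→b1 stop@b0
  join b8 pred b5: b5 stop@b0
  join b8 pred b7: b7→b5 stop@b0
  b0: DF=∅
  b1: DF={b1,b5,b6,b8}
  b2: DF={b5}
  b3: DF={b5,b6}
  b4: DF={b1,b8}
  b5: DF={b6,b8}
  b6: DF=∅
  b7: DF={b8}
  b8: DF=∅

φ for c: defs {b0,b2,b8}
  DF⁺ = {b5,b6,b8}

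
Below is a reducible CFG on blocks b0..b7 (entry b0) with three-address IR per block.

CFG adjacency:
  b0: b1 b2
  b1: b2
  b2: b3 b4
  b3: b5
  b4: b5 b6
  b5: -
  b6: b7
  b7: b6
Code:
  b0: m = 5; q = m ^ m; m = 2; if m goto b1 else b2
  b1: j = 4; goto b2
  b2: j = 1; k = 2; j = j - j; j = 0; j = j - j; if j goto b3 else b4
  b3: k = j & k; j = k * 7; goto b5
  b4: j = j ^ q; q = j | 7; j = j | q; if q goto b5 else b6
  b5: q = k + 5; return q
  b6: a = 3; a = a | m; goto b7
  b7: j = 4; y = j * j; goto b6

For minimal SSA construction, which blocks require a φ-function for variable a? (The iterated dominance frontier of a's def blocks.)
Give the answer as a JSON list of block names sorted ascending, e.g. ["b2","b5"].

Answer: ["b6"]

Analysis:
idom tree: b1←b0 b2←b0 b3←b2 b4←b2 b5←b2 b6←b4 b7←b6
Dom∩ at merges:
  b2: preds {b0,b1}: {b0} ∩ {b0,b1} = {b0}; idom=b0
  b5: preds {b3,b4}: {b0,b2,b3} ∩ {b0,b2,b4} = {b0,b2}; idom=b2
  b6: preds {b4,b7}: {b0,b2,b4} ∩ {b0,b2,b4,b6,b7} = {b0,b2,b4}; idom=b4

DF derivation:
  join b2 pred b0: · stop@b0
  join b2 pred b1: b1 stop@b0
  join b5 pred b3: b3 stop@b2
  join b5 pred b4: b4 stop@b2
  join b6 pred b4: · stop@b4
  join b6 pred b7: b7→b6 stop@b4
  b0: DF=∅
  b1: DF={b2}
  b2: DF=∅
  b3: DF={b5}
  b4: DF={b5}
  b5: DF=∅
  b6: DF={b6}
  b7: DF={b6}

φ for a: defs {b6}
  DF⁺ = {b6}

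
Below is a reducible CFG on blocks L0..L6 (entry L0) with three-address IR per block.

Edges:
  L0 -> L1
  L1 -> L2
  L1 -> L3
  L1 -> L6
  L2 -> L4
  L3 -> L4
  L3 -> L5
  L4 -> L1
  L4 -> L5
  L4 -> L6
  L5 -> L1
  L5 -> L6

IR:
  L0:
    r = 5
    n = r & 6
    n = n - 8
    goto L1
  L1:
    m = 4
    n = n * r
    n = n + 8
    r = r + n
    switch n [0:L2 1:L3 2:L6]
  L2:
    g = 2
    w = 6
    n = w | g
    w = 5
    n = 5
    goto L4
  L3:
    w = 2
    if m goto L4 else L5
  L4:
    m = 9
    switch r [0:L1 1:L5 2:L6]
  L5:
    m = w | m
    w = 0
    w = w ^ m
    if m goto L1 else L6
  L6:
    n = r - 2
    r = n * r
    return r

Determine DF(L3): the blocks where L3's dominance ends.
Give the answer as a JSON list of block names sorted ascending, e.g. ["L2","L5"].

idom tree: L1←L0 L2←L1 L3←L1 L4←L1 L5←L1 L6←L1
Dom at joins:
  L1: preds {L0,L4,L5}: {L0} ∩ {L0,L1,L4} ∩ {L0,L1,L5} = {L0}; idom=L0
  L4: preds {L2,L3}: {L0,L1,L2} ∩ {L0,L1,L3} = {L0,L1}; idom=L1
  L5: preds {L3,L4}: {L0,L1,L3} ∩ {L0,L1,L4} = {L0,L1}; idom=L1
  L6: preds {L1,L4,L5}: {L0,L1} ∩ {L0,L1,L4} ∩ {L0,L1,L5} = {L0,L1}; idom=L1

Frontier:
  L1←L0: walk · to L0
  L1←L4: walk L4→L1 to L0
  L1←L5: walk L5→L1 to L0
  L4←L2: walk L2 to L1
  L4←L3: walk L3 to L1
  L5←L3: walk L3 to L1
  L5←L4: walk L4 to L1
  L6←L1: walk · to L1
  L6←L4: walk L4 to L1
  L6←L5: walk L5 to L1
  L0: DF=∅
  L1: DF={L1}
  L2: DF={L4}
  L3: DF={L4,L5}
  L4: DF={L1,L5,L6}
  L5: DF={L1,L6}
  L6: DF=∅

DF(L3) = ["L4", "L5"]

Answer: ["L4", "L5"]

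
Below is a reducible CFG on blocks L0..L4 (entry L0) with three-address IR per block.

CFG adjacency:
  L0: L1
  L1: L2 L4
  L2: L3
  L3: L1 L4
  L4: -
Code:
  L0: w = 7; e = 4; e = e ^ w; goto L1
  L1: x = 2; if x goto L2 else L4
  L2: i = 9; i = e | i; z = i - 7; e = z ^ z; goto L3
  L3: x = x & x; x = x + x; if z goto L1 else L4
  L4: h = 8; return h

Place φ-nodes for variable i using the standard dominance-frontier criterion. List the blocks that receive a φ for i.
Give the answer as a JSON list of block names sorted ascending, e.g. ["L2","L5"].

idom tree: L1←L0 L2←L1 L3←L2 L4←L1
Dom at joins:
  L1: preds {L0,L3}: {L0} ∩ {L0,L1,L2,L3} = {L0}; idom=L0
  L4: preds {L1,L3}: {L0,L1} ∩ {L0,L1,L2,L3} = {L0,L1}; idom=L1

DF derivation:
  join L1 pred L0: · stop@L0
  join L1 pred L3: L3→L2→L1 stop@L0
  join L4 pred L1: · stop@L1
  join L4 pred L3: L3→L2 stop@L1
  L0 → ∅
  L1 → {L1}
  L2 → {L1,L4}
  L3 → {L1,L4}
  L4 → ∅

φ for i: defs {L2}
  DF⁺ = {L1,L4}

Answer: ["L1", "L4"]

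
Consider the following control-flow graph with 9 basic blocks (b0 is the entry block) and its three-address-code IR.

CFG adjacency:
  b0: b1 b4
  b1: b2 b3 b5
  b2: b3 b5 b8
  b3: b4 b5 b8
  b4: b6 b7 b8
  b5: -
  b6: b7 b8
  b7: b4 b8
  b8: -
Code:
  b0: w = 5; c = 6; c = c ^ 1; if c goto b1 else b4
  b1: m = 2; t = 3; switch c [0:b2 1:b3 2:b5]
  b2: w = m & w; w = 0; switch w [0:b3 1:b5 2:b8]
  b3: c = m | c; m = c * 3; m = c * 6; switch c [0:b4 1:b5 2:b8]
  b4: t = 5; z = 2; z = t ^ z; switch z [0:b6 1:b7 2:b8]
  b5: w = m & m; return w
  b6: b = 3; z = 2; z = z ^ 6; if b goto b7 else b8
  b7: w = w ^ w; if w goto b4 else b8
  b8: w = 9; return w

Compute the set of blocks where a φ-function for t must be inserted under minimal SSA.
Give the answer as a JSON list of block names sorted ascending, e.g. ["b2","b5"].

idom tree: b1←b0 b2←b1 b3←b1 b4←b0 b5←b1 b6←b4 b7←b4 b8←b0
Dom∩ at merges:
  b3: preds {b1,b2}: {b0,b1} ∩ {b0,b1,b2} = {b0,b1}; idom=b1
  b4: preds {b0,b3,b7}: {b0} ∩ {b0,b1,b3} ∩ {b0,b4,b7} = {b0}; idom=b0
  b5: preds {b1,b2,b3}: {b0,b1} ∩ {b0,b1,b2} ∩ {b0,b1,b3} = {b0,b1}; idom=b1
  b7: preds {b4,b6}: {b0,b4} ∩ {b0,b4,b6} = {b0,b4}; idom=b4
  b8: preds {b2,b3,b4,b6,b7}: {b0,b1,b2} ∩ {b0,b1,b3} ∩ {b0,b4} ∩ {b0,b4,b6} ∩ {b0,b4,b7} = {b0}; idom=b0

Frontier:
  b3←b1: walk · to b1
  b3←b2: walk b2 to b1
  b4←b0: walk · to b0
  b4←b3: walk b3→b1 to b0
  b4←b7: walk b7→b4 to b0
  b5←b1: walk · to b1
  b5←b2: walk b2 to b1
  b5←b3: walk b3 to b1
  b7←b4: walk · to b4
  b7←b6: walk b6 to b4
  b8←b2: walk b2→b1 to b0
  b8←b3: walk b3→b1 to b0
  b8←b4: walk b4 to b0
  b8←b6: walk b6→b4 to b0
  b8←b7: walk b7→b4 to b0
  b0 → ∅
  b1 → {b4,b8}
  b2 → {b3,b5,b8}
  b3 → {b4,b5,b8}
  b4 → {b4,b8}
  b5 → ∅
  b6 → {b7,b8}
  b7 → {b4,b8}
  b8 → ∅

φ for t: defs {b1,b4}
  DF⁺ = {b4,b8}

Answer: ["b4", "b8"]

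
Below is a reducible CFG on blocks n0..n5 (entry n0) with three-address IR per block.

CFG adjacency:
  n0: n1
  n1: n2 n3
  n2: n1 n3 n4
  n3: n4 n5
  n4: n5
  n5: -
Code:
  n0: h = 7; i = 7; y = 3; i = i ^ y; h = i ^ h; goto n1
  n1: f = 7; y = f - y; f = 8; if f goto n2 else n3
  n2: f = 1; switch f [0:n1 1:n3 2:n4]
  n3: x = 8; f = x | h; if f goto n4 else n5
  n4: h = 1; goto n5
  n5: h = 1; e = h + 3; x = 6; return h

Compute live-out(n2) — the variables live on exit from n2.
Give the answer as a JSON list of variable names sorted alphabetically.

def/use:
  n0: {h,i,y} / ∅
  n1: {f,y} / {y}
  n2: {f} / ∅
  n3: {f,x} / {h}
  n4: {h} / ∅
  n5: {e,h,x} / ∅

Liveness:
  n0: in=∅ out={h,y}
  n1: in={h,y} out={h,y}
  n2: in={h,y} out={h,y}
  n3: in={h} out=∅
  n4: in=∅ out=∅
  n5: in=∅ out=∅

live-out(n2) = ["h", "y"]

Answer: ["h", "y"]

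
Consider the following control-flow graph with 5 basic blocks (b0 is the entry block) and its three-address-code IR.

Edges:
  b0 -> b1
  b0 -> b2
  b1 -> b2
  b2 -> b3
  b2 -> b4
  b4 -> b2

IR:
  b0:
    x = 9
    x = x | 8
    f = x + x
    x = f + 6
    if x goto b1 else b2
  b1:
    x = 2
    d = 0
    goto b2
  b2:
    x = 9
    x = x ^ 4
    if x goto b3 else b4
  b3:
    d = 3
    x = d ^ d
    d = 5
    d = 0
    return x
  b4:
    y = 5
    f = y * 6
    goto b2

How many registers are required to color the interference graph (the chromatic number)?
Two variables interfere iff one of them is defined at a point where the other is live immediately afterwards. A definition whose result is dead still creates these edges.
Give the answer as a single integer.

Per-block:
  b0: def={f,x} ue=∅
  b1: def={d,x} ue=∅
  b2: def={x} ue=∅
  b3: def={d,x} ue=∅
  b4: def={f,y} ue=∅

Live sets:
  live b0: ∅→∅
  live b1: ∅→∅
  live b2: ∅→∅
  live b3: ∅→∅
  live b4: ∅→∅

Interference:
  d↔{x}
  f↔∅
  x↔{d}
  y↔∅

Registers:
  lower bound: {d,x} mutually conflict ⇒ χ ≥ 2
  2-colouring: R0={d,f,y}  R1={x}
  χ = 2

Answer: 2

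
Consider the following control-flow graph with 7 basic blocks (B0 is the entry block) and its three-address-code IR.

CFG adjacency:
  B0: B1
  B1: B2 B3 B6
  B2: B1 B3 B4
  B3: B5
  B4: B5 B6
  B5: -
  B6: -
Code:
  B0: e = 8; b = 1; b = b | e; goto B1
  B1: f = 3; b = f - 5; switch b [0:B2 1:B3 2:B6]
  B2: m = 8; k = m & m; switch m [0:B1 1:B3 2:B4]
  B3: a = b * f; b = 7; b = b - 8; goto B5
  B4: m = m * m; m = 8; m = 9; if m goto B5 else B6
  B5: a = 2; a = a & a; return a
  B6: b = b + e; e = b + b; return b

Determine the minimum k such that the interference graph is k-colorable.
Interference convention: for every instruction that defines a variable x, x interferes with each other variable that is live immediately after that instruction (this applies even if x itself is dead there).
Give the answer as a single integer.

Block summaries:
  B0: {b,e} / ∅
  B1: {b,f} / ∅
  B2: {k,m} / ∅
  B3: {a,b} / {b,f}
  B4: {m} / {m}
  B5: {a} / ∅
  B6: {b,e} / {b,e}

Backward fixpoint:
  B0: in=∅ out={e}
  B1: in={e} out={b,e,f}
  B2: in={b,e,f} out={b,e,f,m}
  B3: in={b,f} out=∅
  B4: in={b,e,m} out={b,e}
  B5: in=∅ out=∅
  B6: in={b,e} out=∅

Interfere edges:
  a↔∅
  b↔{e,f,k,m}
  e↔{b,f,k,m}
  f↔{b,e,k,m}
  k↔{b,e,f,m}
  m↔{b,e,f,k}

Registers:
  lower bound: {b,e,f,k,m} mutually conflict ⇒ χ ≥ 5
  5-colouring: r0={a,b}  r1={e}  r2={f}  r3={k}  r4={m}
  χ = 5

Answer: 5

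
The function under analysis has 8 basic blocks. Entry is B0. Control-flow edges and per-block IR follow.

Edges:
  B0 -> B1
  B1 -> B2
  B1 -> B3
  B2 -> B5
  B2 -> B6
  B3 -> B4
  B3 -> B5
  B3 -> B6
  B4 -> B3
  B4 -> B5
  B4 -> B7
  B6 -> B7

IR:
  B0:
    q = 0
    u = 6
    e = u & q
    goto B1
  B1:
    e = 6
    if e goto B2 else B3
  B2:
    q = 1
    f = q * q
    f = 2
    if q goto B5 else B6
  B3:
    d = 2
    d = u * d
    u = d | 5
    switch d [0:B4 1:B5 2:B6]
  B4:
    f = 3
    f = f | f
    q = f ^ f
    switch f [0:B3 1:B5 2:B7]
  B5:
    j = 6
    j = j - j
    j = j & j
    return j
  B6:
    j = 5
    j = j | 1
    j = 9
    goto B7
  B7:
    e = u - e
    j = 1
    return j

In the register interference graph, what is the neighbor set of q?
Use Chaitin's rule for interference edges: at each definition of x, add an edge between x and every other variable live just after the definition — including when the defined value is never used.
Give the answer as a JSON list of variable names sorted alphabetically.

Answer: ["e", "f", "u"]

Working:
Per-block:
  B0: {e,q,u} / ∅
  B1: {e} / ∅
  B2: {f,q} / ∅
  B3: {d,u} / {u}
  B4: {f,q} / ∅
  B5: {j} / ∅
  B6: {j} / ∅
  B7: {e,j} / {e,u}

Live sets:
  B0: in=∅ out={u}
  B1: in={u} out={e,u}
  B2: in={e,u} out={e,u}
  B3: in={e,u} out={e,u}
  B4: in={e,u} out={e,u}
  B5: in=∅ out=∅
  B6: in={e,u} out={e,u}
  B7: in={e,u} out=∅

Interfere edges:
  d — {e,u}
  e — {d,f,j,q,u}
  f — {e,q,u}
  j — {e,u}
  q — {e,f,u}
  u — {d,e,f,j,q}

N(q) = ["e", "f", "u"]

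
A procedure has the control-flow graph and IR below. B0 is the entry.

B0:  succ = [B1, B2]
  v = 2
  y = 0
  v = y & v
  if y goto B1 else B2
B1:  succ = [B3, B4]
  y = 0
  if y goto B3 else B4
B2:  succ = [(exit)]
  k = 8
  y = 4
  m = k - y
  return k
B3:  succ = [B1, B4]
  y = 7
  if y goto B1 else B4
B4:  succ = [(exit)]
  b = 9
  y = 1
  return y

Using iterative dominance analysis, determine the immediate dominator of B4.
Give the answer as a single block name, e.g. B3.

Answer: B1

Working:
idom tree: B1←B0 B2←B0 B3←B1 B4←B1
Dom at joins:
  B1: preds {B0,B3}: {B0} ∩ {B0,B1,B3} = {B0}; idom=B0
  B4: preds {B1,B3}: {B0,B1} ∩ {B0,B1,B3} = {B0,B1}; idom=B1

idom(B4) = B1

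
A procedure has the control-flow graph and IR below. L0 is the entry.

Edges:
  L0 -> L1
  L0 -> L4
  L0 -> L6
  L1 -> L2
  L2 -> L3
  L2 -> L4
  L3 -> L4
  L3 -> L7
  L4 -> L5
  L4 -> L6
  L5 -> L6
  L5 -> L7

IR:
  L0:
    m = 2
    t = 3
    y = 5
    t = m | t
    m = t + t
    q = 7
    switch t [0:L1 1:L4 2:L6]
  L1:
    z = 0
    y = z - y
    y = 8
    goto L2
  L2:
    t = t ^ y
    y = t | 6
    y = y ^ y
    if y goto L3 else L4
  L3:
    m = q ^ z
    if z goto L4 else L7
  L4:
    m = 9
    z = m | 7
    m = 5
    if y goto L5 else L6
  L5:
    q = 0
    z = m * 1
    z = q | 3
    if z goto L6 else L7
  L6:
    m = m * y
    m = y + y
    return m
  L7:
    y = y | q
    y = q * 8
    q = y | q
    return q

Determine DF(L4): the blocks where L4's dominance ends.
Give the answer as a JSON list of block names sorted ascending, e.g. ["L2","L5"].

Answer: ["L6", "L7"]

Analysis:
idom tree: L1←L0 L2←L1 L3←L2 L4←L0 L5←L4 L6←L0 L7←L0
Dom at joins:
  L4: preds {L0,L2,L3}: {L0} ∩ {L0,L1,L2} ∩ {L0,L1,L2,L3} = {L0}; idom=L0
  L6: preds {L0,L4,L5}: {L0} ∩ {L0,L4} ∩ {L0,L4,L5} = {L0}; idom=L0
  L7: preds {L3,L5}: {L0,L1,L2,L3} ∩ {L0,L4,L5} = {L0}; idom=L0

Frontier:
  join L4 pred L0: · stop@L0
  join L4 pred L2: L2→L1 stop@L0
  join L4 pred L3: L3→L2→L1 stop@L0
  join L6 pred L0: · stop@L0
  join L6 pred L4: L4 stop@L0
  join L6 pred L5: L5→L4 stop@L0
  join L7 pred L3: L3→L2→L1 stop@L0
  join L7 pred L5: L5→L4 stop@L0
  L0 → ∅
  L1 → {L4,L7}
  L2 → {L4,L7}
  L3 → {L4,L7}
  L4 → {L6,L7}
  L5 → {L6,L7}
  L6 → ∅
  L7 → ∅

DF(L4) = ["L6", "L7"]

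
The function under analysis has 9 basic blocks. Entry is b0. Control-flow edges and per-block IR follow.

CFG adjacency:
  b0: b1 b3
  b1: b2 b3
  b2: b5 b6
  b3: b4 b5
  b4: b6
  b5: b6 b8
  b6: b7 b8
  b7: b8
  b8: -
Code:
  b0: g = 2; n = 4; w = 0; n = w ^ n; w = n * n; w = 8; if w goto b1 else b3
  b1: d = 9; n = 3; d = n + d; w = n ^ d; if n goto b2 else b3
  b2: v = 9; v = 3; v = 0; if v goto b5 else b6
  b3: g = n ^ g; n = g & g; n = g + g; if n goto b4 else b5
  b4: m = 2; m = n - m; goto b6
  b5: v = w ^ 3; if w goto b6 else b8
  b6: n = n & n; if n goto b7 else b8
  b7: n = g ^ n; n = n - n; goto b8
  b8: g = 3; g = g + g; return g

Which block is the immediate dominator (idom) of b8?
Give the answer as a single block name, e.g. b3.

Answer: b0

Working:
idom tree: b1←b0 b2←b1 b3←b0 b4←b3 b5←b0 b6←b0 b7←b6 b8←b0
Join-block Dom:
  b3: preds {b0,b1}: {b0} ∩ {b0,b1} = {b0}; idom=b0
  b5: preds {b2,b3}: {b0,b1,b2} ∩ {b0,b3} = {b0}; idom=b0
  b6: preds {b2,b4,b5}: {b0,b1,b2} ∩ {b0,b3,b4} ∩ {b0,b5} = {b0}; idom=b0
  b8: preds {b5,b6,b7}: {b0,b5} ∩ {b0,b6} ∩ {b0,b6,b7} = {b0}; idom=b0

idom(b8) = b0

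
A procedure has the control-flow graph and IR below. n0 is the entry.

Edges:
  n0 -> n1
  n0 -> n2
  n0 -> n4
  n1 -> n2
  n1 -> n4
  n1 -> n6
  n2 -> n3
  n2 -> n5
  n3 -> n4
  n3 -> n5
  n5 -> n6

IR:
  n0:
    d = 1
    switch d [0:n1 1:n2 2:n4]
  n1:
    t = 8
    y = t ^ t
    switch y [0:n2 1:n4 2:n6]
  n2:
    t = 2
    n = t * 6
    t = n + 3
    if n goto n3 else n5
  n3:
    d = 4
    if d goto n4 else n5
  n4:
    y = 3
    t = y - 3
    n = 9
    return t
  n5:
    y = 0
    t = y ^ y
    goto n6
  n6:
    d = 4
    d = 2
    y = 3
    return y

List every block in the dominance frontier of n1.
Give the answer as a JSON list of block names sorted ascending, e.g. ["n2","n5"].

idom tree: n1←n0 n2←n0 n3←n2 n4←n0 n5←n2 n6←n0
Dom at joins:
  n2: preds {n0,n1}: {n0} ∩ {n0,n1} = {n0}; idom=n0
  n4: preds {n0,n1,n3}: {n0} ∩ {n0,n1} ∩ {n0,n2,n3} = {n0}; idom=n0
  n5: preds {n2,n3}: {n0,n2} ∩ {n0,n2,n3} = {n0,n2}; idom=n2
  n6: preds {n1,n5}: {n0,n1} ∩ {n0,n2,n5} = {n0}; idom=n0

Frontier:
  join n2 pred n0: · stop@n0
  join n2 pred n1: n1 stop@n0
  join n4 pred n0: · stop@n0
  join n4 pred n1: n1 stop@n0
  join n4 pred n3: n3→n2 stop@n0
  join n5 pred n2: · stop@n2
  join n5 pred n3: n3 stop@n2
  join n6 pred n1: n1 stop@n0
  join n6 pred n5: n5→n2 stop@n0
  DF(n0)=∅
  DF(n1)={n2,n4,n6}
  DF(n2)={n4,n6}
  DF(n3)={n4,n5}
  DF(n4)=∅
  DF(n5)={n6}
  DF(n6)=∅

DF(n1) = ["n2", "n4", "n6"]

Answer: ["n2", "n4", "n6"]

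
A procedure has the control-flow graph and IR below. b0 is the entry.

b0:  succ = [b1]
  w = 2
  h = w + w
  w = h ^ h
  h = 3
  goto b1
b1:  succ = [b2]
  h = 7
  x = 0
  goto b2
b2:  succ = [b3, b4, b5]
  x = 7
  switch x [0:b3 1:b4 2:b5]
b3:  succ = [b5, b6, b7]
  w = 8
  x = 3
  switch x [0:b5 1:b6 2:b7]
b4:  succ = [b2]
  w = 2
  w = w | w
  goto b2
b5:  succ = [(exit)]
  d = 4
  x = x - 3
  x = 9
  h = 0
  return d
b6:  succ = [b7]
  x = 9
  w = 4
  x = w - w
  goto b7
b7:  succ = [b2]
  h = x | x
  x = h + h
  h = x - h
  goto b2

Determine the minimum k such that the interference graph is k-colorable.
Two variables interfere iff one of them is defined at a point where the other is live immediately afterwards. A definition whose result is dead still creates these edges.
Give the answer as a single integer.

def/use:
  b0: def={h,w} ue=∅
  b1: def={h,x} ue=∅
  b2: def={x} ue=∅
  b3: def={w,x} ue=∅
  b4: def={w} ue=∅
  b5: def={d,h,x} ue={x}
  b6: def={w,x} ue=∅
  b7: def={h,x} ue={x}

Live sets:
  live b0: ∅→∅
  live b1: ∅→∅
  live b2: ∅→{x}
  live b3: ∅→{x}
  live b4: ∅→∅
  live b5: {x}→∅
  live b6: ∅→{x}
  live b7: {x}→∅

Interfere edges:
  d: {h,x}
  h: {d,x}
  w: ∅
  x: {d,h}

Chromatic number:
  lower bound: {d,h,x} mutually conflict ⇒ χ ≥ 3
  assign d→r0 h→r1 w→r0 x→r2 — no edge inside a register ⇒ χ ≤ 3
  χ = 3

Answer: 3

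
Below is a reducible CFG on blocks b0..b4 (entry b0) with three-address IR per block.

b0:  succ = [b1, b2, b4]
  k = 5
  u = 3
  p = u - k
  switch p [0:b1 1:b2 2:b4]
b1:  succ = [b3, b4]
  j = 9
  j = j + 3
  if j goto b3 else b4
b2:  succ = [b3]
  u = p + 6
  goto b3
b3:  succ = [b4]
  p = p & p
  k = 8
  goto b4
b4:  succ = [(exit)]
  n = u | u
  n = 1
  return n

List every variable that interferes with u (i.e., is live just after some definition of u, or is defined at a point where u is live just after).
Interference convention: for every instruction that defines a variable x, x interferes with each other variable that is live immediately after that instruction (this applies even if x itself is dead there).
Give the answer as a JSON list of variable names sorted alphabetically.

Answer: ["j", "k", "p"]

Derivation:
Per-block:
  b0 def {k,p,u} use ∅
  b1 def {j} use ∅
  b2 def {u} use {p}
  b3 def {k,p} use {p}
  b4 def {n} use {u}

Backward fixpoint:
  b0: in=∅ out={p,u}
  b1: in={p,u} out={p,u}
  b2: in={p} out={p,u}
  b3: in={p,u} out={u}
  b4: in={u} out=∅

Interference:
  j: {p,u}
  k: {u}
  n: ∅
  p: {j,u}
  u: {j,k,p}

N(u) = ["j", "k", "p"]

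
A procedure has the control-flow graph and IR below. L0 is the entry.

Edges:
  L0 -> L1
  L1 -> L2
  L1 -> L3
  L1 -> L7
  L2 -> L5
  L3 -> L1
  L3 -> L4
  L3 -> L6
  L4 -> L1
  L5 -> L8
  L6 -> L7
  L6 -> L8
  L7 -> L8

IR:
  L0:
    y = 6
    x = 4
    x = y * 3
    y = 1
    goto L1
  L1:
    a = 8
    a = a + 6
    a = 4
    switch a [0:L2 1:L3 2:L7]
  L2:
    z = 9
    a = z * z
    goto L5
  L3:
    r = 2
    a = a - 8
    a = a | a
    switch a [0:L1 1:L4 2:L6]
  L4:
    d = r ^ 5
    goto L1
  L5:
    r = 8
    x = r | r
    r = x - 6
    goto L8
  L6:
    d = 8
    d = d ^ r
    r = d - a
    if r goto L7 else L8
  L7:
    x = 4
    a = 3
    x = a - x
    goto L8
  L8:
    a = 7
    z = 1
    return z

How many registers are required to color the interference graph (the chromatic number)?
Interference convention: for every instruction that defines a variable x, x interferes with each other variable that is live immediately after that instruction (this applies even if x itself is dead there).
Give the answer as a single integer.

Per-block:
  L0: {x,y} / ∅
  L1: {a} / ∅
  L2: {a,z} / ∅
  L3: {a,r} / {a}
  L4: {d} / {r}
  L5: {r,x} / ∅
  L6: {d,r} / {a,r}
  L7: {a,x} / ∅
  L8: {a,z} / ∅

Live sets:
  live L0: ∅→∅
  live L1: ∅→{a}
  live L2: ∅→∅
  live L3: {a}→{a,r}
  live L4: {r}→∅
  live L5: ∅→∅
  live L6: {a,r}→∅
  live L7: ∅→∅
  live L8: ∅→∅

Interfere edges:
  a — {d,r,x}
  d — {a,r}
  r — {a,d}
  x — {a,y}
  y — {x}
  z — ∅

Chromatic number:
  lower bound: {a,d,r} mutually conflict ⇒ χ ≥ 3
  assign a→R0 d→R1 r→R2 x→R1 y→R0 z→R0 — no edge inside a register ⇒ χ ≤ 3
  χ = 3

Answer: 3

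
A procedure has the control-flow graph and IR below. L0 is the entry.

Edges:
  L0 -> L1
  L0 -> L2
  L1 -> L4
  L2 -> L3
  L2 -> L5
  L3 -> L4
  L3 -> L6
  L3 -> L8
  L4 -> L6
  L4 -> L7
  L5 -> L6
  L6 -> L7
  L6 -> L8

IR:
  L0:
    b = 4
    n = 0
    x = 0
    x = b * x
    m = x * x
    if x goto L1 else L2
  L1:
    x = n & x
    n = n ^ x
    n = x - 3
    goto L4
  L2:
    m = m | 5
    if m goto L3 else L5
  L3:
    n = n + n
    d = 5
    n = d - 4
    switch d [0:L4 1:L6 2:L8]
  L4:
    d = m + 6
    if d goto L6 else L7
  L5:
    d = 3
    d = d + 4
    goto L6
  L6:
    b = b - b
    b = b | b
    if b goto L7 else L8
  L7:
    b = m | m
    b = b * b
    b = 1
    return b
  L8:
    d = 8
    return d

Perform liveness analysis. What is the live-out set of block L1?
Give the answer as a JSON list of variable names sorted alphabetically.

Block summaries:
  L0 def {b,m,n,x} use ∅
  L1 def {n,x} use {n,x}
  L2 def {m} use {m}
  L3 def {d,n} use {n}
  L4 def {d} use {m}
  L5 def {d} use ∅
  L6 def {b} use {b}
  L7 def {b} use {m}
  L8 def {d} use ∅

Live sets:
  L0: in=∅ out={b,m,n,x}
  L1: in={b,m,n,x} out={b,m}
  L2: in={b,m,n} out={b,m,n}
  L3: in={b,m,n} out={b,m}
  L4: in={b,m} out={b,m}
  L5: in={b,m} out={b,m}
  L6: in={b,m} out={m}
  L7: in={m} out=∅
  L8: in=∅ out=∅

live-out(L1) = ["b", "m"]

Answer: ["b", "m"]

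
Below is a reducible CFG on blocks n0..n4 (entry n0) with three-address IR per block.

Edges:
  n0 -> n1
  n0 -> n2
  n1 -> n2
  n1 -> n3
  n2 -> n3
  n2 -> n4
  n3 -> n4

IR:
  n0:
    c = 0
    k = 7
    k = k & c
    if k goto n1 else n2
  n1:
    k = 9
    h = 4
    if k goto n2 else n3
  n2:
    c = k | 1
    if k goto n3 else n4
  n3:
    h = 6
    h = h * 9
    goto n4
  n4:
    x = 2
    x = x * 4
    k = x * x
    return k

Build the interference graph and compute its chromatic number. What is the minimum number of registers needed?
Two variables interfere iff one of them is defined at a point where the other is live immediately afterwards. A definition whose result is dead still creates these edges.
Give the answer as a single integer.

def/use:
  n0: {c,k} / ∅
  n1: {h,k} / ∅
  n2: {c} / {k}
  n3: {h} / ∅
  n4: {k,x} / ∅

Backward fixpoint:
  n0: in=∅ out={k}
  n1: in=∅ out={k}
  n2: in={k} out=∅
  n3: in=∅ out=∅
  n4: in=∅ out=∅

Interfere edges:
  c — {k}
  h — {k}
  k — {c,h}
  x — ∅

Registers:
  {c,k} pairwise interfere (2-clique) ⇒ χ ≥ 2
  2-colouring: c0={k,x}  c1={c,h}
  χ = 2

Answer: 2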